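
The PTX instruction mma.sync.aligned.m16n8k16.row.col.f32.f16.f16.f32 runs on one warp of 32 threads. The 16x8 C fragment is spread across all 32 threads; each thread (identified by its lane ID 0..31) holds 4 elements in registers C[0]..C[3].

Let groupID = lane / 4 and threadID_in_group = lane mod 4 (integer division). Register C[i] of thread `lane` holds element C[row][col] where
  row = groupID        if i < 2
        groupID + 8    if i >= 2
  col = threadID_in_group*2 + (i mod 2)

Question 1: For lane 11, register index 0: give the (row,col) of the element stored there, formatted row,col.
11: gid=2,tid=3
[0] (2+0,3*2+0) = (2,6)

2,6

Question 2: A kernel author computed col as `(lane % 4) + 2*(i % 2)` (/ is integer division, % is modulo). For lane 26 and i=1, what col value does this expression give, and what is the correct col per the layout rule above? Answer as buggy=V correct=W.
buggy=4 correct=5

`(lane % 4) + 2*(i % 2)`[26,1]→4
26: G=6,T=2
[1] (6+0,2*2+1) = (6,5)
col: 4 vs 5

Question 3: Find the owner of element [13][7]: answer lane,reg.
r=13⇒gr=5,Rb=1  c=7⇒th=3,odd=1
L=5*4+3=23  i=1*2+1=3

23,3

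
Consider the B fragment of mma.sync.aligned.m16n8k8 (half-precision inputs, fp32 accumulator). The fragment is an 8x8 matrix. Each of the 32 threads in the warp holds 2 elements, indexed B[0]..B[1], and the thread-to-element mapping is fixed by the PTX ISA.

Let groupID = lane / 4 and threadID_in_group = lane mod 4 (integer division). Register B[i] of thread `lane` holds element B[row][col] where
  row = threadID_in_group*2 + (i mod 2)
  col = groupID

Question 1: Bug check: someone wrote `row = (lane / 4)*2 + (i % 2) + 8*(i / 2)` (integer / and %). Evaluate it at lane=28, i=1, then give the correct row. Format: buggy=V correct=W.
buggy=15 correct=1

`(lane / 4)*2 + (i % 2) + 8*(i / 2)`[28,1]=>15
28: grp=7,tig=0
[1] (0*2+1,7) = (1,7)
row: 15 vs 1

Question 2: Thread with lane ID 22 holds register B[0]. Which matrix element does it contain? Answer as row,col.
4,5

22: gr=5,th=2
[0] (2*2+0,5) = (4,5)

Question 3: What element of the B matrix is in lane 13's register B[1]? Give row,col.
13: gr=3,th=1
[1] (1*2+1,3) = (3,3)

3,3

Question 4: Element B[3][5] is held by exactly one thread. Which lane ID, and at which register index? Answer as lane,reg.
c=5->g=5  r=3->t=1,b0=1
L=5*4+1=21  i=1=1

21,1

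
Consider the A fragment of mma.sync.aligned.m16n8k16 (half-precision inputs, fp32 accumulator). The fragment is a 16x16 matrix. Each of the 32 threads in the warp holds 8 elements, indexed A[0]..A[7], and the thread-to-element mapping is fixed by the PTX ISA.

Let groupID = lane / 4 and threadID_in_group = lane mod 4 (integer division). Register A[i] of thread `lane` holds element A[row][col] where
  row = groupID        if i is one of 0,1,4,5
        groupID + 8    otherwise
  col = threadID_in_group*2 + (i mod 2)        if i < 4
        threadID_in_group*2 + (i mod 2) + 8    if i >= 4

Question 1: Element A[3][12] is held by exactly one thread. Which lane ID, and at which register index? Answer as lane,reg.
r=3→G=3,rhi=0  c=12→chi=1,T=2,p=0
L=3*4+2=14  i=1*4+0*2+0=4

14,4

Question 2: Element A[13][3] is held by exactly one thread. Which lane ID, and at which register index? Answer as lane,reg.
21,3

r:13=>grp=5,rB=1  c:3=>cB=0,tig=1,lo=1
L=5*4+1=21  i=0*4+1*2+1=3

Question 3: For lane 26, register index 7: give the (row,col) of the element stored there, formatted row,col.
14,13

lane 26: g=6 (26/4), t=2 (26%4)
i=7: r=6+8=14, c=2*2+1+8=13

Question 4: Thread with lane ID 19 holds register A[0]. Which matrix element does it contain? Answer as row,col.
4,6

L=19->gid=19>>2=4, tid=19&3=3
[0]->row 4+0=4  col 3·2+0+0=6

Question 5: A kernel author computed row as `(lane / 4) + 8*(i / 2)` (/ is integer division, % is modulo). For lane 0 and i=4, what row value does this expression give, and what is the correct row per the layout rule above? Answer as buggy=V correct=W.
buggy=16 correct=0

`(lane / 4) + 8*(i / 2)`[0,4]→16
0: G=0,T=0
[4] (0+0,0*2+0+8) = (0,8)
row: 16 vs 0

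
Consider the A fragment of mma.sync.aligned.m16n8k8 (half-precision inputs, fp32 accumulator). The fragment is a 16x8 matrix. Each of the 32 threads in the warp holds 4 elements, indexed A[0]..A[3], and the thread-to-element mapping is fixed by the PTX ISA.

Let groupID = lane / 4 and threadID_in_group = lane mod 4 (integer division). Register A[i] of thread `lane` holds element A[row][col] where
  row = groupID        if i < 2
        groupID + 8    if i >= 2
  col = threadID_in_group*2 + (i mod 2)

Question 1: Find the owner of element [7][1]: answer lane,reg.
r=7⇒gr=7,Rb=0  c=1⇒th=0,odd=1
L=7*4+0=28  i=0*2+1=1

28,1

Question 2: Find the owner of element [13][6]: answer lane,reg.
23,2

r: 13->gid=5,r8=1  c: 6->tid=3,i&1=0
L=5*4+3=23  i=1*2+0=2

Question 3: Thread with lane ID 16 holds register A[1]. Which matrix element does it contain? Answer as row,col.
4,1

16: G=4,T=0
[1] (4+0,0*2+1) = (4,1)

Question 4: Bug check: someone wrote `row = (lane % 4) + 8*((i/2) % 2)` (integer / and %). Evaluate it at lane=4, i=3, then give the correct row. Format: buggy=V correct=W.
buggy=8 correct=9

`(lane % 4) + 8*((i/2) % 2)`[4,3]⇒8
4: gr=1,th=0
[3] (1+8,0*2+1) = (9,1)
row: 8 vs 9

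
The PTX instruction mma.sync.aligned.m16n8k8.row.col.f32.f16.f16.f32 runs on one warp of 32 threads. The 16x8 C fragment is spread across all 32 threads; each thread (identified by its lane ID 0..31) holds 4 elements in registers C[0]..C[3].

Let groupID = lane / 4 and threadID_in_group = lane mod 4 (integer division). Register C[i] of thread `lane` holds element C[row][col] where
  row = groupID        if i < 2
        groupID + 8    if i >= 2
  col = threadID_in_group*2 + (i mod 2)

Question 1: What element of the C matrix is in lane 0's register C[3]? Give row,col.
8,1

0: gr=0,th=0
[3] (0+8,0*2+1) = (8,1)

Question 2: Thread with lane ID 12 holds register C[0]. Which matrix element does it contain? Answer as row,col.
lane 12=>12/4=3, 12 mod 4=0
i=0  r:3+0=>3  c:2·0+0=>0

3,0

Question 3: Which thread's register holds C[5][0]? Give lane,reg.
r=5->g=5,rb=0  c=0->t=0,b0=0
L=5*4+0=20  i=0*2+0=0

20,0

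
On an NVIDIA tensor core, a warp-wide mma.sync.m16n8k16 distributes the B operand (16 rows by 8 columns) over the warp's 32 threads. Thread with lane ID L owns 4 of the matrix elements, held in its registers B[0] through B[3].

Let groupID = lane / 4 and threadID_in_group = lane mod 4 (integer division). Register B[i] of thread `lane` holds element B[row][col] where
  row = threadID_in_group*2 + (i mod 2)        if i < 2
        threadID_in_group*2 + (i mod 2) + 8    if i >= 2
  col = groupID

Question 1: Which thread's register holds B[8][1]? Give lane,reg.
4,2

c=1→G=1  r=8→rhi=1,T=0,p=0
L=1*4+0=4  i=1*2+0=2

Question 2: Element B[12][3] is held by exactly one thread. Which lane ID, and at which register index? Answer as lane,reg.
14,2

c=3⇒gr=3  r=12⇒Rb=1,th=2,odd=0
L=3*4+2=14  i=1*2+0=2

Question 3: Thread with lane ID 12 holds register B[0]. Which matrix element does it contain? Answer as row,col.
L=12=>grp=12>>2=3, tig=12&3=0
[0]=>row 0·2+0+0=0  col grp=3

0,3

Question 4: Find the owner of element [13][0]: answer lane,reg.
2,3

c=0⇒gr=0  r=13⇒Rb=1,th=2,odd=1
L=0*4+2=2  i=1*2+1=3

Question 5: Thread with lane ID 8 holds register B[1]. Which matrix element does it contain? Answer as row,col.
1,2

L=8→G=8>>2=2, T=8&3=0
[1]→row 0·2+1+0=1  col G=2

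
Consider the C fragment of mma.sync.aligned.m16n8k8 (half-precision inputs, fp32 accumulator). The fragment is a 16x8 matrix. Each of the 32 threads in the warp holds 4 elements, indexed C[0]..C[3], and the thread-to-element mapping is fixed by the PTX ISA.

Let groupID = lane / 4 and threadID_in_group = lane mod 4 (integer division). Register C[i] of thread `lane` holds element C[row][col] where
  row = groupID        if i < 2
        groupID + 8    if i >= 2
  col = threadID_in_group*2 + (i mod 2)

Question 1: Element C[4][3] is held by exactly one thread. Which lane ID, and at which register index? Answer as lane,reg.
r=4→G=4,rhi=0  c=3→T=1,p=1
L=4*4+1=17  i=0*2+1=1

17,1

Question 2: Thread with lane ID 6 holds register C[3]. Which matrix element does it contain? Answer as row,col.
9,5

lane 6: grp=1 (6/4), tig=2 (6%4)
i=3: r=1+8=9, c=2*2+1=5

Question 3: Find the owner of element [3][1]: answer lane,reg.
12,1

r:3=>grp=3,rB=0  c:1=>tig=0,lo=1
L=3*4+0=12  i=0*2+1=1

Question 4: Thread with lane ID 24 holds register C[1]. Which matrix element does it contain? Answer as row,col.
lane 24: G=6 (24/4), T=0 (24%4)
i=1: r=6+0=6, c=0*2+1=1

6,1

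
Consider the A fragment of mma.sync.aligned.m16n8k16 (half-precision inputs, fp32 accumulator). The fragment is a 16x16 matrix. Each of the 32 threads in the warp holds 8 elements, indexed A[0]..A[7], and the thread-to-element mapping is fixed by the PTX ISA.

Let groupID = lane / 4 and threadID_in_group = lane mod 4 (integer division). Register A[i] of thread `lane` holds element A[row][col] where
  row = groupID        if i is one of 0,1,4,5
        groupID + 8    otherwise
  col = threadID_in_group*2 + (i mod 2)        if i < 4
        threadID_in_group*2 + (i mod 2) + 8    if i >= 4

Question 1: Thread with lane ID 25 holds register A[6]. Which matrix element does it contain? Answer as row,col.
14,10

L=25=>grp=25>>2=6, tig=25&3=1
[6]=>row 6+8=14  col 1·2+0+8=10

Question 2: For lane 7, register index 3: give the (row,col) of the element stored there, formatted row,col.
9,7

7: grp=1,tig=3
[3] (1+8,3*2+1+0) = (9,7)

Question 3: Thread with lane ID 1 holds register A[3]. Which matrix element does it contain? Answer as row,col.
L=1->gid=1>>2=0, tid=1&3=1
[3]->row 0+8=8  col 1·2+1+0=3

8,3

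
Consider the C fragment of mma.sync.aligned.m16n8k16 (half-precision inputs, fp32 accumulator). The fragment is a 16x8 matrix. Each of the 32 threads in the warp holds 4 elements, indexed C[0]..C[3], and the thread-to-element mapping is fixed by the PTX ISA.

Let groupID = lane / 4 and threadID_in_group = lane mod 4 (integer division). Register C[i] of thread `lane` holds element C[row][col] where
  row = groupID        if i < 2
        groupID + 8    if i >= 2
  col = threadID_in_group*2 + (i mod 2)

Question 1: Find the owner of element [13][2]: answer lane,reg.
r: 13->gid=5,r8=1  c: 2->tid=1,i&1=0
L=5*4+1=21  i=1*2+0=2

21,2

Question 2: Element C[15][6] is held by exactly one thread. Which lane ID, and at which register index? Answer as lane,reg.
31,2

r=15->g=7,rb=1  c=6->t=3,b0=0
L=7*4+3=31  i=1*2+0=2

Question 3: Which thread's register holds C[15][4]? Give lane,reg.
30,2

r:15=>grp=7,rB=1  c:4=>tig=2,lo=0
L=7*4+2=30  i=1*2+0=2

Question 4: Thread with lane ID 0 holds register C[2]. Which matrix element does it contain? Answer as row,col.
0: gr=0,th=0
[2] (0+8,0*2+0) = (8,0)

8,0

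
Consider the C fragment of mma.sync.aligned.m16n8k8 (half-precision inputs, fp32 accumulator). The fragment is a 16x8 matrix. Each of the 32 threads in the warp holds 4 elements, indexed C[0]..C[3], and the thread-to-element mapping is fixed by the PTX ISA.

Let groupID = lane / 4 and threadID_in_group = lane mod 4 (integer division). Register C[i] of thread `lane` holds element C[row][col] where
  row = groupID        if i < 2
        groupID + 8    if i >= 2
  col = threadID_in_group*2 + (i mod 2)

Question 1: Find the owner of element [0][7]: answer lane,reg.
3,1

r=0->g=0,rb=0  c=7->t=3,b0=1
L=0*4+3=3  i=0*2+1=1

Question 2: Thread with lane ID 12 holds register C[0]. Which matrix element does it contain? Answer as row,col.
3,0

lane 12=>12/4=3, 12 mod 4=0
i=0  r:3+0=>3  c:2·0+0=>0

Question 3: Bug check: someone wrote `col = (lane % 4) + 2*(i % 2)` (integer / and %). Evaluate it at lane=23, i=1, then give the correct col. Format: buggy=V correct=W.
buggy=5 correct=7

`(lane % 4) + 2*(i % 2)`[23,1]=>5
lane 23=>23/4=5, 23 mod 4=3
i=1  r:5+0=>5  c:2·3+1=>7
col: 5 vs 7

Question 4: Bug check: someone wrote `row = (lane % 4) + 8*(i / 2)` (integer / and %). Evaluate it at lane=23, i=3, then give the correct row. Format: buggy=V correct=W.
`(lane % 4) + 8*(i / 2)`[23,3]->11
L=23->g=23>>2=5, t=23&3=3
[3]->row 5+8=13  col 3·2+1=7
row: 11 vs 13

buggy=11 correct=13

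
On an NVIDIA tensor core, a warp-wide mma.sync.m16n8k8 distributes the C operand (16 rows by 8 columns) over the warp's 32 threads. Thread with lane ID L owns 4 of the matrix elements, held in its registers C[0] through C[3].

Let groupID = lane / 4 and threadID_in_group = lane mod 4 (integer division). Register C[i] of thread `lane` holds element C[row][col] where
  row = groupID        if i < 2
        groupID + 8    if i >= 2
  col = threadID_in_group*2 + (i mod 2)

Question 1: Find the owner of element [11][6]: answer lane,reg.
15,2

r=11⇒gr=3,Rb=1  c=6⇒th=3,odd=0
L=3*4+3=15  i=1*2+0=2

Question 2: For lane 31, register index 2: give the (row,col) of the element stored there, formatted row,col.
15,6

L=31=>grp=31>>2=7, tig=31&3=3
[2]=>row 7+8=15  col 3·2+0=6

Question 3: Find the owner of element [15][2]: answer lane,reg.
29,2

r=15->g=7,rb=1  c=2->t=1,b0=0
L=7*4+1=29  i=1*2+0=2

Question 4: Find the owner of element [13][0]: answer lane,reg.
r=13⇒gr=5,Rb=1  c=0⇒th=0,odd=0
L=5*4+0=20  i=1*2+0=2

20,2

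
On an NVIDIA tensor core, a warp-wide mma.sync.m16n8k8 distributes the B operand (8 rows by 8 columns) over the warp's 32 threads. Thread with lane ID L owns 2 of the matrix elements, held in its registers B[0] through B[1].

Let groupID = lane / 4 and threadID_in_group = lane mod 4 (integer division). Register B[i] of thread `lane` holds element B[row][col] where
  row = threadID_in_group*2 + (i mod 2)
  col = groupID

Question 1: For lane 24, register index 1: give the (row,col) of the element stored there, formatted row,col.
1,6

L=24->gid=24>>2=6, tid=24&3=0
[1]->row 0·2+1=1  col gid=6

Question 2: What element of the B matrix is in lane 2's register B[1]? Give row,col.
lane 2: grp=0 (2/4), tig=2 (2%4)
i=1: r=2*2+1=5, c=grp=0

5,0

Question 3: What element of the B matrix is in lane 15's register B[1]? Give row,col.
L=15⇒gr=15>>2=3, th=15&3=3
[1]⇒row 3·2+1=7  col gr=3

7,3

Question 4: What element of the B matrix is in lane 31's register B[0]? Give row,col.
31: grp=7,tig=3
[0] (3*2+0,7) = (6,7)

6,7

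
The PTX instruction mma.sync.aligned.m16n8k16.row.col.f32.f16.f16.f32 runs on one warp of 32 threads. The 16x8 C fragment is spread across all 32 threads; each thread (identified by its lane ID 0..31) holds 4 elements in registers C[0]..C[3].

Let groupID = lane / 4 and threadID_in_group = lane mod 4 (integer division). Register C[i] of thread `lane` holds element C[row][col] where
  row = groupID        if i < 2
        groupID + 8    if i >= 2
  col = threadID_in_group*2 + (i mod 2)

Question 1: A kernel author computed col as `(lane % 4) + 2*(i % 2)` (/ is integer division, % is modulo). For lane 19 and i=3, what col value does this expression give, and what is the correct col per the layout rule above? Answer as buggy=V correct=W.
`(lane % 4) + 2*(i % 2)`[19,3]->5
lane 19: g=4 (19/4), t=3 (19%4)
i=3: r=4+8=12, c=3*2+1=7
col: 5 vs 7

buggy=5 correct=7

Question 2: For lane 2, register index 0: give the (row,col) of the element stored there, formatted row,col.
0,4

lane 2⇒2/4=0, 2 mod 4=2
i=0  r:0+0⇒0  c:2·2+0⇒4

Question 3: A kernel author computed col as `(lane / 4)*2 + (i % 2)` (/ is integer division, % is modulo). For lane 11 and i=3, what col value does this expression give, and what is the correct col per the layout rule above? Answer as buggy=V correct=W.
buggy=5 correct=7

`(lane / 4)*2 + (i % 2)`[11,3]→5
lane 11: G=2 (11/4), T=3 (11%4)
i=3: r=2+8=10, c=3*2+1=7
col: 5 vs 7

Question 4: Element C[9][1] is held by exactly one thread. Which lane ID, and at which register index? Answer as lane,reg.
4,3

r:9=>grp=1,rB=1  c:1=>tig=0,lo=1
L=1*4+0=4  i=1*2+1=3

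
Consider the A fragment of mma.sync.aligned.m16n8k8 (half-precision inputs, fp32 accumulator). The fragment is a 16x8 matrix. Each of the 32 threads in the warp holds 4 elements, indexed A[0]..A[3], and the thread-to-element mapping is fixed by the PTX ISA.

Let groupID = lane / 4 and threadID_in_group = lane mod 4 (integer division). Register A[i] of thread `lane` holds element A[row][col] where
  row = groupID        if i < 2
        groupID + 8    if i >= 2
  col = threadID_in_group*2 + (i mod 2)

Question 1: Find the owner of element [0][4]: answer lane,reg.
2,0

r: 0->gid=0,r8=0  c: 4->tid=2,i&1=0
L=0*4+2=2  i=0*2+0=0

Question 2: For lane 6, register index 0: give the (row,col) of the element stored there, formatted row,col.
1,4

6: g=1,t=2
[0] (1+0,2*2+0) = (1,4)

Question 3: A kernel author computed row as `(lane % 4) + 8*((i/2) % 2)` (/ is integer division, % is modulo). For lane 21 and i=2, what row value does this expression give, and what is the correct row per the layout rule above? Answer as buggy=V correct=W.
`(lane % 4) + 8*((i/2) % 2)`[21,2]⇒9
L=21⇒gr=21>>2=5, th=21&3=1
[2]⇒row 5+8=13  col 1·2+0=2
row: 9 vs 13

buggy=9 correct=13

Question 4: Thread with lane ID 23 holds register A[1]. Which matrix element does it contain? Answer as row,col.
lane 23→23/4=5, 23 mod 4=3
i=1  r:5+0→5  c:2·3+1→7

5,7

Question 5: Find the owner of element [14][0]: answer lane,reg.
r: 14->gid=6,r8=1  c: 0->tid=0,i&1=0
L=6*4+0=24  i=1*2+0=2

24,2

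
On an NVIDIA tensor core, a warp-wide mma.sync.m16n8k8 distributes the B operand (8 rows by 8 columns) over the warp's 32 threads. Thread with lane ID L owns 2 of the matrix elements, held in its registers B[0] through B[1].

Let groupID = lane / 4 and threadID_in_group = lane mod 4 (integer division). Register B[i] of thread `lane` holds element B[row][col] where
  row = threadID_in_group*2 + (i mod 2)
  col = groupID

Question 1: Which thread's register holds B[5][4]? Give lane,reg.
c:4=>grp=4  r:5=>tig=2,lo=1
L=4*4+2=18  i=1=1

18,1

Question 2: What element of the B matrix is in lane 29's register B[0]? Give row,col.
2,7

lane 29: gr=7 (29/4), th=1 (29%4)
i=0: r=1*2+0=2, c=gr=7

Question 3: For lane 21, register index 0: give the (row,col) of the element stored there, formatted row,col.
lane 21: G=5 (21/4), T=1 (21%4)
i=0: r=1*2+0=2, c=G=5

2,5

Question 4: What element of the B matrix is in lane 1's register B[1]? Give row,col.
3,0

lane 1: gr=0 (1/4), th=1 (1%4)
i=1: r=1*2+1=3, c=gr=0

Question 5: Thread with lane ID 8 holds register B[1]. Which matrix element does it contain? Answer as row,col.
1,2

L=8->g=8>>2=2, t=8&3=0
[1]->row 0·2+1=1  col g=2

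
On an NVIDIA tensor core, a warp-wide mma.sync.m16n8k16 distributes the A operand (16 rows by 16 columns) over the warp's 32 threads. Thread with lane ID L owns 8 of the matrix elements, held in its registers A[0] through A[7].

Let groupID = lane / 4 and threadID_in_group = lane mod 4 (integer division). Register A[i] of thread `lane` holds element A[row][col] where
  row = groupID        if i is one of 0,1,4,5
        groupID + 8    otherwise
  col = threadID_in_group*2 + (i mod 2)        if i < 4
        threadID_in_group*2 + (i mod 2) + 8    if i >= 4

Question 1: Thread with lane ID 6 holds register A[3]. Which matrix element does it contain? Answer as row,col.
9,5

lane 6: G=1 (6/4), T=2 (6%4)
i=3: r=1+8=9, c=2*2+1+0=5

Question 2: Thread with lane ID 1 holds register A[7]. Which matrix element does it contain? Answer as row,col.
1: gr=0,th=1
[7] (0+8,1*2+1+8) = (8,11)

8,11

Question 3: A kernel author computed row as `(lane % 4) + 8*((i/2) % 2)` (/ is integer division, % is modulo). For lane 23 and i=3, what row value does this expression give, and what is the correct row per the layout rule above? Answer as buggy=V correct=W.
`(lane % 4) + 8*((i/2) % 2)`[23,3]=>11
lane 23=>23/4=5, 23 mod 4=3
i=3  r:5+8=>13  c:2·3+1+0=>7
row: 11 vs 13

buggy=11 correct=13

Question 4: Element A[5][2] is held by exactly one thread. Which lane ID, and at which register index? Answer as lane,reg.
r=5→G=5,rhi=0  c=2→chi=0,T=1,p=0
L=5*4+1=21  i=0*4+0*2+0=0

21,0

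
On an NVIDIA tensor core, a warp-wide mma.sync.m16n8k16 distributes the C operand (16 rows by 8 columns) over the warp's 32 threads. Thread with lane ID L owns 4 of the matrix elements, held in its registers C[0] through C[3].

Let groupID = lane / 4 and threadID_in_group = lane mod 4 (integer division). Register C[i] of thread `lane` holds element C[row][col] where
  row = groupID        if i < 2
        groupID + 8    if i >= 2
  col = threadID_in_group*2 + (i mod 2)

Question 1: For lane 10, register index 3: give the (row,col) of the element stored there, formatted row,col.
10,5

L=10->gid=10>>2=2, tid=10&3=2
[3]->row 2+8=10  col 2·2+1=5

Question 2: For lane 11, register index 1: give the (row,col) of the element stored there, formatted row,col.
lane 11: g=2 (11/4), t=3 (11%4)
i=1: r=2+0=2, c=3*2+1=7

2,7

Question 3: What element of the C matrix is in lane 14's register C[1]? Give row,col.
3,5

L=14=>grp=14>>2=3, tig=14&3=2
[1]=>row 3+0=3  col 2·2+1=5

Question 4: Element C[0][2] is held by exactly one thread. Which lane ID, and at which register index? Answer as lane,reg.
r=0->g=0,rb=0  c=2->t=1,b0=0
L=0*4+1=1  i=0*2+0=0

1,0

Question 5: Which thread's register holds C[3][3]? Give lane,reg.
r: 3->gid=3,r8=0  c: 3->tid=1,i&1=1
L=3*4+1=13  i=0*2+1=1

13,1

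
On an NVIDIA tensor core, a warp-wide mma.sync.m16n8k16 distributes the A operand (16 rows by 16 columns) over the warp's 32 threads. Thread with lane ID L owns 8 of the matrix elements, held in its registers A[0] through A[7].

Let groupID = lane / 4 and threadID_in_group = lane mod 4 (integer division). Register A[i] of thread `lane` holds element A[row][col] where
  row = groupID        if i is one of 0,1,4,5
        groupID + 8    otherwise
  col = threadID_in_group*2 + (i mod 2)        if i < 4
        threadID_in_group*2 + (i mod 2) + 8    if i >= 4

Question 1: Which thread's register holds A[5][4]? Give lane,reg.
22,0

r=5⇒gr=5,Rb=0  c=4⇒Cb=0,th=2,odd=0
L=5*4+2=22  i=0*4+0*2+0=0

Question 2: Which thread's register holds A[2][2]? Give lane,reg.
9,0

r: 2->gid=2,r8=0  c: 2->c8=0,tid=1,i&1=0
L=2*4+1=9  i=0*4+0*2+0=0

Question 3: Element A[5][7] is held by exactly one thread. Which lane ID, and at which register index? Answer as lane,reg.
r=5->g=5,rb=0  c=7->cb=0,t=3,b0=1
L=5*4+3=23  i=0*4+0*2+1=1

23,1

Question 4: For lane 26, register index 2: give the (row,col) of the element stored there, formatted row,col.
lane 26: gid=6 (26/4), tid=2 (26%4)
i=2: r=6+8=14, c=2*2+0+0=4

14,4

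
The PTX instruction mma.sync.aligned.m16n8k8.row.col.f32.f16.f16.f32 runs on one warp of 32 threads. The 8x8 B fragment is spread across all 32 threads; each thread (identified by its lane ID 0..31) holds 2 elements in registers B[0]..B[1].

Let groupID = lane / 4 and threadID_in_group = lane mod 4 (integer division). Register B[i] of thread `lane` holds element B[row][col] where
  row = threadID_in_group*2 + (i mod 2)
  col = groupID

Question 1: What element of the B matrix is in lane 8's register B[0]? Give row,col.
L=8⇒gr=8>>2=2, th=8&3=0
[0]⇒row 0·2+0=0  col gr=2

0,2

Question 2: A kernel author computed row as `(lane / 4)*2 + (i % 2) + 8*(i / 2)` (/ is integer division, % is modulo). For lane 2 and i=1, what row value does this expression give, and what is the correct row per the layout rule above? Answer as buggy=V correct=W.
`(lane / 4)*2 + (i % 2) + 8*(i / 2)`[2,1]⇒1
2: gr=0,th=2
[1] (2*2+1,0) = (5,0)
row: 1 vs 5

buggy=1 correct=5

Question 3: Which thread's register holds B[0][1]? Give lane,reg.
c=1->g=1  r=0->t=0,b0=0
L=1*4+0=4  i=0=0

4,0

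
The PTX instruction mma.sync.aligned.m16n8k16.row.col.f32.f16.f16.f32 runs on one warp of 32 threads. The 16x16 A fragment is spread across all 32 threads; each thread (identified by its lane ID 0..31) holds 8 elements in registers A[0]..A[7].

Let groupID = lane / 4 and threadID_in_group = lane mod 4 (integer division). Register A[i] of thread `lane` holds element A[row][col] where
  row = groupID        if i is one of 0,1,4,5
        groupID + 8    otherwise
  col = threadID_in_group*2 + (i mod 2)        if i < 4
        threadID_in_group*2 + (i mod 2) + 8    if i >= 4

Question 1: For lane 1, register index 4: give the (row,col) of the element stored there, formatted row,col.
lane 1: G=0 (1/4), T=1 (1%4)
i=4: r=0+0=0, c=1*2+0+8=10

0,10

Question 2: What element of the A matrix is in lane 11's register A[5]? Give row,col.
2,15

lane 11→11/4=2, 11 mod 4=3
i=5  r:2+0→2  c:2·3+1+8→15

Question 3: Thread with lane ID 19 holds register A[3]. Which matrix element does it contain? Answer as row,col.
19: gr=4,th=3
[3] (4+8,3*2+1+0) = (12,7)

12,7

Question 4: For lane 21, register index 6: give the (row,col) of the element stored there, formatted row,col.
L=21->gid=21>>2=5, tid=21&3=1
[6]->row 5+8=13  col 1·2+0+8=10

13,10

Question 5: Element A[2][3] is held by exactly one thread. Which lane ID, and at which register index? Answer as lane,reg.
9,1

r=2→G=2,rhi=0  c=3→chi=0,T=1,p=1
L=2*4+1=9  i=0*4+0*2+1=1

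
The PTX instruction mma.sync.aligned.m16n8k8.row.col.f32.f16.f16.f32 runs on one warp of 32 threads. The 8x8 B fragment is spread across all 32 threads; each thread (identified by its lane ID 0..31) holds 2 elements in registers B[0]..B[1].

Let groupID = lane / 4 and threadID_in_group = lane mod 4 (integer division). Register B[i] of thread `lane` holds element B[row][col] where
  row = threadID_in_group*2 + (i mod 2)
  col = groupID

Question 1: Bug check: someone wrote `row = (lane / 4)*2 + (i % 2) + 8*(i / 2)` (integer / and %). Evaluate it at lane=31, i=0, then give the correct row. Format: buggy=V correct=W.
buggy=14 correct=6

`(lane / 4)*2 + (i % 2) + 8*(i / 2)`[31,0]->14
L=31->g=31>>2=7, t=31&3=3
[0]->row 3·2+0=6  col g=7
row: 14 vs 6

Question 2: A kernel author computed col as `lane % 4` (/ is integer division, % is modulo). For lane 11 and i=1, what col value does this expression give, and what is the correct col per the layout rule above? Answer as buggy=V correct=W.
`lane % 4`[11,1]->3
lane 11: gid=2 (11/4), tid=3 (11%4)
i=1: r=3*2+1=7, c=gid=2
col: 3 vs 2

buggy=3 correct=2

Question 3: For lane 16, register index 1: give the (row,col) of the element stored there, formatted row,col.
lane 16: grp=4 (16/4), tig=0 (16%4)
i=1: r=0*2+1=1, c=grp=4

1,4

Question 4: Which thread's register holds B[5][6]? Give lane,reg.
c=6→G=6  r=5→T=2,p=1
L=6*4+2=26  i=1=1

26,1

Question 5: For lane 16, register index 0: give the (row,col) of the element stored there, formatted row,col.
16: gr=4,th=0
[0] (0*2+0,4) = (0,4)

0,4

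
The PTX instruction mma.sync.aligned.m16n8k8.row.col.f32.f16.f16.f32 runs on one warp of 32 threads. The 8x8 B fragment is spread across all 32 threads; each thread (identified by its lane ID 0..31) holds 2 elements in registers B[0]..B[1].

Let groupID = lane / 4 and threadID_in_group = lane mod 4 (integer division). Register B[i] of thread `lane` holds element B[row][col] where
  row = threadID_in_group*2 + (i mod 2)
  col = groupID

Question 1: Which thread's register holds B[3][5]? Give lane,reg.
21,1

c=5→G=5  r=3→T=1,p=1
L=5*4+1=21  i=1=1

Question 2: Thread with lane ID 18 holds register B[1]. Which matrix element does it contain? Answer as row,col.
lane 18: G=4 (18/4), T=2 (18%4)
i=1: r=2*2+1=5, c=G=4

5,4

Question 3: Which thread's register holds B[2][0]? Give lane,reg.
1,0

c=0->g=0  r=2->t=1,b0=0
L=0*4+1=1  i=0=0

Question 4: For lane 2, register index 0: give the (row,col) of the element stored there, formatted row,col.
4,0

2: G=0,T=2
[0] (2*2+0,0) = (4,0)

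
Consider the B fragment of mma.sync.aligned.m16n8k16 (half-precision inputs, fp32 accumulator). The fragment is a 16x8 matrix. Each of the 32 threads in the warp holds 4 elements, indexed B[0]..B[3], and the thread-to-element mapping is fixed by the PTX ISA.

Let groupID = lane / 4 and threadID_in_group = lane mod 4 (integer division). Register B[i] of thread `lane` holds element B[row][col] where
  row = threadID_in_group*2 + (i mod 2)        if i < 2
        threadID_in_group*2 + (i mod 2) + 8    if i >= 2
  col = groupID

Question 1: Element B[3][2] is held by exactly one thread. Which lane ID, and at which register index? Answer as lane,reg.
c=2->g=2  r=3->rb=0,t=1,b0=1
L=2*4+1=9  i=0*2+1=1

9,1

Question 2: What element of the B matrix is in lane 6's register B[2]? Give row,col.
12,1

lane 6: grp=1 (6/4), tig=2 (6%4)
i=2: r=2*2+0+8=12, c=grp=1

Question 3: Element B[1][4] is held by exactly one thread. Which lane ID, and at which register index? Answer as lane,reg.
c=4->g=4  r=1->rb=0,t=0,b0=1
L=4*4+0=16  i=0*2+1=1

16,1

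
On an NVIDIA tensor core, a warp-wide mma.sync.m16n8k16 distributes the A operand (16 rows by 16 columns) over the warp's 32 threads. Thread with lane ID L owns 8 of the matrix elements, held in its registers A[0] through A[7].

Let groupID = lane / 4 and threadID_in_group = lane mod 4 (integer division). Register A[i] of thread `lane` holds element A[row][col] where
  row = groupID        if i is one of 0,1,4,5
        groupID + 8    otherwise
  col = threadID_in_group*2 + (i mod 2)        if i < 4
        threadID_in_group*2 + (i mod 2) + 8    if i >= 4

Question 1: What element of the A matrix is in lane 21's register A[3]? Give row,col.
13,3

21: g=5,t=1
[3] (5+8,1*2+1+0) = (13,3)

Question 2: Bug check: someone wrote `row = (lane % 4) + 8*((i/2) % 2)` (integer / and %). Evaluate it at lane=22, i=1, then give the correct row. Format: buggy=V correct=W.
buggy=2 correct=5

`(lane % 4) + 8*((i/2) % 2)`[22,1]->2
lane 22->22/4=5, 22 mod 4=2
i=1  r:5+0->5  c:2·2+1+0->5
row: 2 vs 5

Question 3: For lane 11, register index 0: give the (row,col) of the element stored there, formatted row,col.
lane 11: gid=2 (11/4), tid=3 (11%4)
i=0: r=2+0=2, c=3*2+0+0=6

2,6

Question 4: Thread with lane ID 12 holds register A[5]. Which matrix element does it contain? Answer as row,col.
lane 12→12/4=3, 12 mod 4=0
i=5  r:3+0→3  c:2·0+1+8→9

3,9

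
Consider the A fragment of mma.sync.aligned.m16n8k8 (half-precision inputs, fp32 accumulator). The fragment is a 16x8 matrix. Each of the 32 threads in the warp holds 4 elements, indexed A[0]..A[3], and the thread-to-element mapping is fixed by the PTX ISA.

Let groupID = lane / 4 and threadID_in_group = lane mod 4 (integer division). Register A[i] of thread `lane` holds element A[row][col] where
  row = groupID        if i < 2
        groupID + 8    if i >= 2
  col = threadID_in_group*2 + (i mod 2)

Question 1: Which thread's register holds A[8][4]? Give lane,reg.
2,2

r=8⇒gr=0,Rb=1  c=4⇒th=2,odd=0
L=0*4+2=2  i=1*2+0=2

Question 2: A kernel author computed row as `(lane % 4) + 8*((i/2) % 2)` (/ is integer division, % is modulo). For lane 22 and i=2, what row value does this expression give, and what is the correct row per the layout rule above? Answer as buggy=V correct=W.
buggy=10 correct=13

`(lane % 4) + 8*((i/2) % 2)`[22,2]->10
lane 22->22/4=5, 22 mod 4=2
i=2  r:5+8->13  c:2·2+0->4
row: 10 vs 13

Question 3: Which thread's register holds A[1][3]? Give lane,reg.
5,1

r=1⇒gr=1,Rb=0  c=3⇒th=1,odd=1
L=1*4+1=5  i=0*2+1=1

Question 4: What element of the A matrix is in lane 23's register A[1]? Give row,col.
L=23->gid=23>>2=5, tid=23&3=3
[1]->row 5+0=5  col 3·2+1=7

5,7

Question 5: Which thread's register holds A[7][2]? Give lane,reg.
r:7=>grp=7,rB=0  c:2=>tig=1,lo=0
L=7*4+1=29  i=0*2+0=0

29,0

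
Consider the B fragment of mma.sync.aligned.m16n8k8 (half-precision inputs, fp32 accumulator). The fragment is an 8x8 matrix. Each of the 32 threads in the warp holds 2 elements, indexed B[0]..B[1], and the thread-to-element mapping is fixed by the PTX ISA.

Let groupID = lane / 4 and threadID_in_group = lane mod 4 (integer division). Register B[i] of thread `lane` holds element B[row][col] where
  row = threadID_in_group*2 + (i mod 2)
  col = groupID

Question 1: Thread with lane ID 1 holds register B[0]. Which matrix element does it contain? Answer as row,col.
2,0

lane 1: g=0 (1/4), t=1 (1%4)
i=0: r=1*2+0=2, c=g=0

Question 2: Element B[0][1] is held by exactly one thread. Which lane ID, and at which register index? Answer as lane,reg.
4,0

c=1⇒gr=1  r=0⇒th=0,odd=0
L=1*4+0=4  i=0=0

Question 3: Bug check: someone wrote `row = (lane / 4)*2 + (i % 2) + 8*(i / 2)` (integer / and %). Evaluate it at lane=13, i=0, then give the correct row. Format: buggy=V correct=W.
`(lane / 4)*2 + (i % 2) + 8*(i / 2)`[13,0]->6
13: gid=3,tid=1
[0] (1*2+0,3) = (2,3)
row: 6 vs 2

buggy=6 correct=2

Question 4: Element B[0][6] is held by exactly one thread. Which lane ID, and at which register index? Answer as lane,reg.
24,0

c=6→G=6  r=0→T=0,p=0
L=6*4+0=24  i=0=0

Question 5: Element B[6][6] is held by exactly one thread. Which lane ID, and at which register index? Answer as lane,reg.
c=6->g=6  r=6->t=3,b0=0
L=6*4+3=27  i=0=0

27,0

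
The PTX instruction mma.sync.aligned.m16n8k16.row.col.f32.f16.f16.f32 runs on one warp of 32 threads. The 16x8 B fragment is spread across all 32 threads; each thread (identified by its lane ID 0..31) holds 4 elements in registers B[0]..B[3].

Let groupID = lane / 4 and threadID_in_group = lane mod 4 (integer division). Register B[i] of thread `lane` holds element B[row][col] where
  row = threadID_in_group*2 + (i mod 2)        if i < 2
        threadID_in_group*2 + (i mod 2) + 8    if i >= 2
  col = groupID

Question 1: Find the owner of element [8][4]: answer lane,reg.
c: 4->gid=4  r: 8->r8=1,tid=0,i&1=0
L=4*4+0=16  i=1*2+0=2

16,2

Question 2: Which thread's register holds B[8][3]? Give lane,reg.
12,2

c:3=>grp=3  r:8=>rB=1,tig=0,lo=0
L=3*4+0=12  i=1*2+0=2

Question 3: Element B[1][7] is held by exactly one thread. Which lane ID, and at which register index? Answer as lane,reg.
c:7=>grp=7  r:1=>rB=0,tig=0,lo=1
L=7*4+0=28  i=0*2+1=1

28,1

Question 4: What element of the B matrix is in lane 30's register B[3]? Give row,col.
13,7

30: G=7,T=2
[3] (2*2+1+8,7) = (13,7)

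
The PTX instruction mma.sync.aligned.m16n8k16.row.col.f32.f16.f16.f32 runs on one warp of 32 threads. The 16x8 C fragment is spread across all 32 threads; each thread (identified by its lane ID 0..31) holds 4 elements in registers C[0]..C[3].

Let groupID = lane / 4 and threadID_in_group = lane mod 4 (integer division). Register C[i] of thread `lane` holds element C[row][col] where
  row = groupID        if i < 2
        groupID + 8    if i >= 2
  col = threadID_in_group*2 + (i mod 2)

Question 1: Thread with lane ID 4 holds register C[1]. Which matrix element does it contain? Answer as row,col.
lane 4: gr=1 (4/4), th=0 (4%4)
i=1: r=1+0=1, c=0*2+1=1

1,1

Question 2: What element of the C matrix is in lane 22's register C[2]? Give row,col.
13,4

22: g=5,t=2
[2] (5+8,2*2+0) = (13,4)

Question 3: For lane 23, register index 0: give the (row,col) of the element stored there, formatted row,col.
lane 23->23/4=5, 23 mod 4=3
i=0  r:5+0->5  c:2·3+0->6

5,6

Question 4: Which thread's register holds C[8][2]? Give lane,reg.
1,2

r:8=>grp=0,rB=1  c:2=>tig=1,lo=0
L=0*4+1=1  i=1*2+0=2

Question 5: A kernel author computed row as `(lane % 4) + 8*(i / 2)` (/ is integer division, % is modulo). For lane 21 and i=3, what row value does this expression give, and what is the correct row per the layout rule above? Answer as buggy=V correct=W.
`(lane % 4) + 8*(i / 2)`[21,3]⇒9
lane 21: gr=5 (21/4), th=1 (21%4)
i=3: r=5+8=13, c=1*2+1=3
row: 9 vs 13

buggy=9 correct=13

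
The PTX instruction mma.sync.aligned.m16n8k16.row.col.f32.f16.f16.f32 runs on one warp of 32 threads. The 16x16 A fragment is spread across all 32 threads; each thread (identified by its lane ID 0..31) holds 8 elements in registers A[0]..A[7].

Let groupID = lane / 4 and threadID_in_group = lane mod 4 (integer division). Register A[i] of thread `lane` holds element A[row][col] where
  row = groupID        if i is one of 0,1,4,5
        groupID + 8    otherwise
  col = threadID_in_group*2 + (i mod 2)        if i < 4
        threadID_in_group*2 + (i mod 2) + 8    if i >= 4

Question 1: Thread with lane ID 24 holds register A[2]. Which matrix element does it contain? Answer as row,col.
14,0

lane 24→24/4=6, 24 mod 4=0
i=2  r:6+8→14  c:2·0+0+0→0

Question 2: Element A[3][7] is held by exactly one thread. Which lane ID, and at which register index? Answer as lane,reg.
15,1

r: 3->gid=3,r8=0  c: 7->c8=0,tid=3,i&1=1
L=3*4+3=15  i=0*4+0*2+1=1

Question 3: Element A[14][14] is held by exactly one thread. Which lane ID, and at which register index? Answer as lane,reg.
r=14->g=6,rb=1  c=14->cb=1,t=3,b0=0
L=6*4+3=27  i=1*4+1*2+0=6

27,6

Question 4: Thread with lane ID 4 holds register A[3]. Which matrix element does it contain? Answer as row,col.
9,1

L=4->g=4>>2=1, t=4&3=0
[3]->row 1+8=9  col 0·2+1+0=1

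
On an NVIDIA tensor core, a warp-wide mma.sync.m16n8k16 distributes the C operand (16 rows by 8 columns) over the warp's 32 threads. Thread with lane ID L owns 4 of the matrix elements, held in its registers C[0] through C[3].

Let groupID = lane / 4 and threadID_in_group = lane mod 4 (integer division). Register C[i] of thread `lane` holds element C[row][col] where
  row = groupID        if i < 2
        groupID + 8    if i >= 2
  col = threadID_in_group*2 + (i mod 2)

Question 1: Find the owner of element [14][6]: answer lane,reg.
27,2

r:14=>grp=6,rB=1  c:6=>tig=3,lo=0
L=6*4+3=27  i=1*2+0=2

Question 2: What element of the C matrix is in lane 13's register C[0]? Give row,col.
13: gr=3,th=1
[0] (3+0,1*2+0) = (3,2)

3,2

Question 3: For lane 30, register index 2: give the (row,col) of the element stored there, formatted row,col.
lane 30: gr=7 (30/4), th=2 (30%4)
i=2: r=7+8=15, c=2*2+0=4

15,4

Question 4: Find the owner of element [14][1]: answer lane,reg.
24,3

r:14=>grp=6,rB=1  c:1=>tig=0,lo=1
L=6*4+0=24  i=1*2+1=3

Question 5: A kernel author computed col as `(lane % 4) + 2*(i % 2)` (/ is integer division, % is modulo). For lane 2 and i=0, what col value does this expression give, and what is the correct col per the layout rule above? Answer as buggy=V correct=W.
buggy=2 correct=4

`(lane % 4) + 2*(i % 2)`[2,0]->2
lane 2->2/4=0, 2 mod 4=2
i=0  r:0+0->0  c:2·2+0->4
col: 2 vs 4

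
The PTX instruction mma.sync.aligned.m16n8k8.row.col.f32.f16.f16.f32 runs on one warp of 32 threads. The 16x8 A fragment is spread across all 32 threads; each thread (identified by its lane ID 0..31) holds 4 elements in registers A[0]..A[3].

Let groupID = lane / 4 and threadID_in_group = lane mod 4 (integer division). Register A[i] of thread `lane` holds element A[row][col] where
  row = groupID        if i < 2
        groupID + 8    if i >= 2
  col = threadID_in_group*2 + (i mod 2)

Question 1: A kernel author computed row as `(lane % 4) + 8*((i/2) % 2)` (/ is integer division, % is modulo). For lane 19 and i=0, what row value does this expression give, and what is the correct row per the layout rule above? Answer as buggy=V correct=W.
buggy=3 correct=4

`(lane % 4) + 8*((i/2) % 2)`[19,0]→3
lane 19→19/4=4, 19 mod 4=3
i=0  r:4+0→4  c:2·3+0→6
row: 3 vs 4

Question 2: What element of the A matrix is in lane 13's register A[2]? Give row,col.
11,2

13: gr=3,th=1
[2] (3+8,1*2+0) = (11,2)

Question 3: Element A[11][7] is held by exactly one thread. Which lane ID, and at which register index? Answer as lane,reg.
r=11→G=3,rhi=1  c=7→T=3,p=1
L=3*4+3=15  i=1*2+1=3

15,3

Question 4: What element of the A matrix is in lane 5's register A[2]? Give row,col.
9,2

5: grp=1,tig=1
[2] (1+8,1*2+0) = (9,2)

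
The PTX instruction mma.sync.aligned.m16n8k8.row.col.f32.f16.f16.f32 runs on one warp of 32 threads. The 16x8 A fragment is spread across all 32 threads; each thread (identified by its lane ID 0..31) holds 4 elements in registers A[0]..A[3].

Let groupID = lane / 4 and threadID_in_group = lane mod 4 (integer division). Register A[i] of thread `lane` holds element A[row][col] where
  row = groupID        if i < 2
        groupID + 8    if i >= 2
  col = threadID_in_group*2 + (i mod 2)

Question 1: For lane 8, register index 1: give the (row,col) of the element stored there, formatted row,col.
lane 8: gr=2 (8/4), th=0 (8%4)
i=1: r=2+0=2, c=0*2+1=1

2,1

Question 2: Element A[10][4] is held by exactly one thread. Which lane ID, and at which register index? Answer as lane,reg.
r=10->g=2,rb=1  c=4->t=2,b0=0
L=2*4+2=10  i=1*2+0=2

10,2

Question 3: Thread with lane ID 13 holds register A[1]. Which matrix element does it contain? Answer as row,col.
3,3

L=13=>grp=13>>2=3, tig=13&3=1
[1]=>row 3+0=3  col 1·2+1=3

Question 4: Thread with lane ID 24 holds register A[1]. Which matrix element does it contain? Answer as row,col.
6,1

24: G=6,T=0
[1] (6+0,0*2+1) = (6,1)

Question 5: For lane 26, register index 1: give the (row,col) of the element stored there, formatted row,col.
lane 26: gr=6 (26/4), th=2 (26%4)
i=1: r=6+0=6, c=2*2+1=5

6,5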